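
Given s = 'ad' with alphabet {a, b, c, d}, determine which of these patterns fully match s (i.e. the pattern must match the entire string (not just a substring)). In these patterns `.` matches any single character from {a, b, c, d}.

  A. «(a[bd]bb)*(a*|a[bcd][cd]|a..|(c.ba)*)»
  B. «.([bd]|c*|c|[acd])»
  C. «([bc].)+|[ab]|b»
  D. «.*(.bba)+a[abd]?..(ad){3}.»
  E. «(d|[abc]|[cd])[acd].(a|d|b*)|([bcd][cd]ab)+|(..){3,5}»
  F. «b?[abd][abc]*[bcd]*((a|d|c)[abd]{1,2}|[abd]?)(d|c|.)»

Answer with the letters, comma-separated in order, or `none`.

A → no match
B → match
C → no match
D → no match
E → no match
F → match

B, F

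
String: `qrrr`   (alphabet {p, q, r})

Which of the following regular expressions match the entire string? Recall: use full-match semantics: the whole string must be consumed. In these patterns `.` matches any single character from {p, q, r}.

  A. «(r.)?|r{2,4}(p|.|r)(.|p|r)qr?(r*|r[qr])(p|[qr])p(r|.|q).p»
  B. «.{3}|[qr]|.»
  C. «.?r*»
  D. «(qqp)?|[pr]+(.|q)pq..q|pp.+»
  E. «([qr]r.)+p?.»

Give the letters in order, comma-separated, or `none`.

C, E

A → no match
B → no match
C → match
D → no match
E → match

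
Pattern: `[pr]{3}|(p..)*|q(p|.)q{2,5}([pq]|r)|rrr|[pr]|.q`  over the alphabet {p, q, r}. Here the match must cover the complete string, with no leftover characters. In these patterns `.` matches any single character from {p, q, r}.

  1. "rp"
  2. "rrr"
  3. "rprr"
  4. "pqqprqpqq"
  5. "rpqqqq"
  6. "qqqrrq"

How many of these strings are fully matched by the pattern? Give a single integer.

1 → no match
2 → match
3 → no match
4 → match
5 → no match
6 → no match
Total matched: 2

2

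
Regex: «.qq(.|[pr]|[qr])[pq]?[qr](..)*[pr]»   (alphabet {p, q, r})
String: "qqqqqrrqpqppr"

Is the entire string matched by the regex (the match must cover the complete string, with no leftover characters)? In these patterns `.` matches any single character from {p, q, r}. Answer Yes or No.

Yes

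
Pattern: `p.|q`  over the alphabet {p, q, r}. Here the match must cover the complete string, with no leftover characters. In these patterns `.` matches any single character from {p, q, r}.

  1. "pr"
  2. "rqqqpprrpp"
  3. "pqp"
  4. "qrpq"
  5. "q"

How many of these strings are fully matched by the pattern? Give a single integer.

1 → match
2 → no match
3 → no match
4 → no match
5 → match
Total matched: 2

2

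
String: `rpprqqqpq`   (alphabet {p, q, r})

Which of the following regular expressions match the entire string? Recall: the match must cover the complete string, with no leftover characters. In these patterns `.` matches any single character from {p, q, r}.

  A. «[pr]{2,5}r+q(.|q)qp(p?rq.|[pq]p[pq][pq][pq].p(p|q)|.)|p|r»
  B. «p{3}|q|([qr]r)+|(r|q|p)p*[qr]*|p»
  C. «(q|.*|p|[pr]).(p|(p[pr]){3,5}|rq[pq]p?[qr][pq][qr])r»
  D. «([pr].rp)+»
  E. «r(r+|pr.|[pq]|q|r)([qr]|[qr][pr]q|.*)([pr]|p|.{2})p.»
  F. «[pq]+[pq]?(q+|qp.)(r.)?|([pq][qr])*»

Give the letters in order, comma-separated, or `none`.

A → match
B → no match
C → no match — must end with `r`
D → no match — must end with `rp`
E → match
F → no match

A, E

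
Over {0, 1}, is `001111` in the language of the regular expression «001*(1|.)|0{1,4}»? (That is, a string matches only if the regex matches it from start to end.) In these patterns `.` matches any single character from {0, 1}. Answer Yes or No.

Yes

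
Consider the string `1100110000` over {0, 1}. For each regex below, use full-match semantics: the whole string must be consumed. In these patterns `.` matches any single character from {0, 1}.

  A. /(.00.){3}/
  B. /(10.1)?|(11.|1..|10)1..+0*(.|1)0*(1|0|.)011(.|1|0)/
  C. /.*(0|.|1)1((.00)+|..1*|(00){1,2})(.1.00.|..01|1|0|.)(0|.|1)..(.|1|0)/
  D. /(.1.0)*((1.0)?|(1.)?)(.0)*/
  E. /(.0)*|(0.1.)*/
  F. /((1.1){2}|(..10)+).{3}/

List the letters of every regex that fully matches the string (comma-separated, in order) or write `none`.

C, D

A → no match
B → no match
C → match
D → match
E → no match
F → no match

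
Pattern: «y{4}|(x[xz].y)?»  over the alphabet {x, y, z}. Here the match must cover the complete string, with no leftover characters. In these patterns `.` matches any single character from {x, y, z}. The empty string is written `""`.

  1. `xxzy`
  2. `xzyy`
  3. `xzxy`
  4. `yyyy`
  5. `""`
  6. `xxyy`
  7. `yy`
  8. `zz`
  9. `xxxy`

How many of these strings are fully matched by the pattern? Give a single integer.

1 → match
2 → match
3 → match
4 → match
5 → match
6 → match
7 → no match
8 → no match
9 → match
Total matched: 7

7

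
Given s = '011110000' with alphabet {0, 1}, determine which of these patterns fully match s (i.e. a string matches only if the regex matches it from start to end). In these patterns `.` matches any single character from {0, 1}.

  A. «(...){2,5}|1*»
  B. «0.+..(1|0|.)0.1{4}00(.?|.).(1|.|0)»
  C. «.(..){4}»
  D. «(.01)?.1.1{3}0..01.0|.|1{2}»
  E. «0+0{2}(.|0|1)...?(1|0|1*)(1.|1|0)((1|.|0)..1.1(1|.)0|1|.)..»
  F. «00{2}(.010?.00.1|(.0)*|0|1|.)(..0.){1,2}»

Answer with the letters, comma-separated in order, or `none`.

A → match
B → no match
C → match
D → no match
E → no match
F → no match — must start with '00'

A, C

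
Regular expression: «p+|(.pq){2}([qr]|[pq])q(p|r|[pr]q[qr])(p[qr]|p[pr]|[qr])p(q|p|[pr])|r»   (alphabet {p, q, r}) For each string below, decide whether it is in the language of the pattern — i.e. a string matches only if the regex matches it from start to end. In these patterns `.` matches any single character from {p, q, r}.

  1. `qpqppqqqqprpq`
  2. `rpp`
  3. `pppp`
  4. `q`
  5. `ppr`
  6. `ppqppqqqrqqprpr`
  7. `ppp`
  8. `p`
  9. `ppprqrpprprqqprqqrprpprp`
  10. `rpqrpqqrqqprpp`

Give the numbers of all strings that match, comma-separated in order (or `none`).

1 → no match
2. `rpp` → no match
3. `pppp` → match
4. `q` → no match
5. `ppr` → no match
6 → match
7. `ppp` → match
8. `p` → match
9 → no match
10 → no match

3, 6, 7, 8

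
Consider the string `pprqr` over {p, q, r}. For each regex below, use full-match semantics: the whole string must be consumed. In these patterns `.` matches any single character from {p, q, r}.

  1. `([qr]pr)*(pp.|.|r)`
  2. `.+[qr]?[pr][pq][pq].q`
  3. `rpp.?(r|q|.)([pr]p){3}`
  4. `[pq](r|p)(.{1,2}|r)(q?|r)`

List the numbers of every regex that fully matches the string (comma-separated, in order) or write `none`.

1 → no match
2 → no match — must end with `q`
3 → no match — must start with `rpp`
4 → match

4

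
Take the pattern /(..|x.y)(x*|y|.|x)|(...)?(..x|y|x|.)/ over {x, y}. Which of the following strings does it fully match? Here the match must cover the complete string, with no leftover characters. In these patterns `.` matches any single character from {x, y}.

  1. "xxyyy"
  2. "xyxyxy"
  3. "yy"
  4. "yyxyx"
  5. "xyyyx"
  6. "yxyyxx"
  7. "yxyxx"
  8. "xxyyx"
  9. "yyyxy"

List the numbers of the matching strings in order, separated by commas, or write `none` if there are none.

1 → no match
2 → no match
3 → match
4 → no match
5 → no match
6 → match
7 → no match
8 → no match
9 → no match

3, 6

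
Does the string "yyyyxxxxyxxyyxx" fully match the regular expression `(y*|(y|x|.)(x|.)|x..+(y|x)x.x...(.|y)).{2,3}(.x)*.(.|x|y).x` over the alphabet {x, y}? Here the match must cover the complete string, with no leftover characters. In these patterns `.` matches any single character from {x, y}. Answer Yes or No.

No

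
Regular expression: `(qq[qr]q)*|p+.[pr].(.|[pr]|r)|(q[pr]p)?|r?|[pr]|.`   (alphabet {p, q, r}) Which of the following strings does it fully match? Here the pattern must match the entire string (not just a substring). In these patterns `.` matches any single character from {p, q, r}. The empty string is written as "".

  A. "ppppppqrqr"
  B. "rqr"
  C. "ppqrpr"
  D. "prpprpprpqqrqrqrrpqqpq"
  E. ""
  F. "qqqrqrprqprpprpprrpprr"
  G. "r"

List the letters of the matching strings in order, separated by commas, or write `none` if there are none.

A, C, E, G

A → match
B → no match
C → match
D → no match
E → match
F → no match
G → match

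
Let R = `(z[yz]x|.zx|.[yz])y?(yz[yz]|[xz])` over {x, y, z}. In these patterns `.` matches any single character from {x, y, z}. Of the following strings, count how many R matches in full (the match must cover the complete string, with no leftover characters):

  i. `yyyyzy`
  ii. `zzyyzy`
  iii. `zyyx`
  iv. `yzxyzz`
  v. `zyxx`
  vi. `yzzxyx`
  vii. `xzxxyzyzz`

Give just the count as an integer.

i → match
ii → match
iii → match
iv → match
v → match
vi → no match
vii → no match
Total matched: 5

5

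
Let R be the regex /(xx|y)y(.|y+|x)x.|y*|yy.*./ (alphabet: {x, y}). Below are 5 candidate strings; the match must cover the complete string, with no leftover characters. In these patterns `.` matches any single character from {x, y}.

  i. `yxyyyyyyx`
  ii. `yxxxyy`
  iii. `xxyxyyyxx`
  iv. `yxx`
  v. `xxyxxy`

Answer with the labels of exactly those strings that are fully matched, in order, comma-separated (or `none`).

v

i. `yxyyyyyyx` → no match
ii. `yxxxyy` → no match
iii. `xxyxyyyxx` → no match
iv. `yxx` → no match
v. `xxyxxy` → match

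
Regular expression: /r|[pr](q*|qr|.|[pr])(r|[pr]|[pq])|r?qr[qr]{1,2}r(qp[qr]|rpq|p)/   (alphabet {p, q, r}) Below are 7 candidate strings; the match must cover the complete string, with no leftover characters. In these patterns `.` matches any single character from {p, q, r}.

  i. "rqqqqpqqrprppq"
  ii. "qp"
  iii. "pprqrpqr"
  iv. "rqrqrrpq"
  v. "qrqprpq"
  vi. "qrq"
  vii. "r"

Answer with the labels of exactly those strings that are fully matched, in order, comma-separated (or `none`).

i → no match
ii → no match
iii → no match
iv → match
v → no match
vi → no match
vii → match

iv, vii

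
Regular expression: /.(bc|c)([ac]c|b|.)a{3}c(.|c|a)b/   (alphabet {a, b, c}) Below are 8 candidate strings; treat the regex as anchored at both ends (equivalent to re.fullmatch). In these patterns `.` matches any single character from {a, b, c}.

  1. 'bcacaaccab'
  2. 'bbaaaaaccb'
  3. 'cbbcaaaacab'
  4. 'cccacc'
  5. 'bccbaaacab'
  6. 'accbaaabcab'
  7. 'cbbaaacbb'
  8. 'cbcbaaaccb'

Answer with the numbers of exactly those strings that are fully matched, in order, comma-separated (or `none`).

1 → no match
2 → no match
3 → no match
4 → no match — must end with 'b'
5 → no match
6 → no match
7 → no match
8 → match

8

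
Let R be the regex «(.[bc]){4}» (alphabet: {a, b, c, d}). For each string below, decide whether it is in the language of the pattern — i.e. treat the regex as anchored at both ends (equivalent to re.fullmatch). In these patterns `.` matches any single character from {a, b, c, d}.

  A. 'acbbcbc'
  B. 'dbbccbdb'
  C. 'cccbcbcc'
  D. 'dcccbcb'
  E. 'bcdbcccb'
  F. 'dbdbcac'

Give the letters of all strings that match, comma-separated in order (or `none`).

B, C, E

A → no match
B → match
C → match
D → no match
E → match
F → no match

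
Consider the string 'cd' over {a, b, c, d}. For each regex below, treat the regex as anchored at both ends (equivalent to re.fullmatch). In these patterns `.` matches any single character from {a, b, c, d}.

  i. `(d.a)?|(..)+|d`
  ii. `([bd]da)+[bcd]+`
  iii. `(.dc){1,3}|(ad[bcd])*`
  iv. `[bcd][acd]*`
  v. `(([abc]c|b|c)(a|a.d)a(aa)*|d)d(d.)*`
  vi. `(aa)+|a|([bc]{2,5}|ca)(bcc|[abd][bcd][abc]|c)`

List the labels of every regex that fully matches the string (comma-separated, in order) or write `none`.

i → match
ii → no match
iii → no match
iv → match
v → no match
vi → no match

i, iv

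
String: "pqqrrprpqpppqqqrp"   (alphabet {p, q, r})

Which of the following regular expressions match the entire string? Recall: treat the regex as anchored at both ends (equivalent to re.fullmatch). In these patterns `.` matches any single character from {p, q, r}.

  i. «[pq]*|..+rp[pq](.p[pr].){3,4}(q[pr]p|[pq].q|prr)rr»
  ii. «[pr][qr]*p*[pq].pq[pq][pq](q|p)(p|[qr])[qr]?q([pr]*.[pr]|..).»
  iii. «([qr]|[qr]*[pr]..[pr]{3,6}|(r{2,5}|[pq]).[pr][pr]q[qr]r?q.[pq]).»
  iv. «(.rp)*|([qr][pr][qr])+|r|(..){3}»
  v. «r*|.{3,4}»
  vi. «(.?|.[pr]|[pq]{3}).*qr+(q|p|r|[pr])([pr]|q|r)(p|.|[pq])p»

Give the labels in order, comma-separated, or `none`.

i → no match
ii → match
iii → no match
iv → no match
v → no match
vi → no match

ii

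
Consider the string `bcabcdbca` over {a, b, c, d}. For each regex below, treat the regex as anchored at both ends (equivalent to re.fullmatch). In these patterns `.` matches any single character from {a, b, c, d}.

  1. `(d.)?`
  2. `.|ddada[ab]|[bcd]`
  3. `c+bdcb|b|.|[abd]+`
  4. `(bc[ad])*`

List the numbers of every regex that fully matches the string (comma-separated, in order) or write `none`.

4

1 → no match
2 → no match
3 → no match
4 → match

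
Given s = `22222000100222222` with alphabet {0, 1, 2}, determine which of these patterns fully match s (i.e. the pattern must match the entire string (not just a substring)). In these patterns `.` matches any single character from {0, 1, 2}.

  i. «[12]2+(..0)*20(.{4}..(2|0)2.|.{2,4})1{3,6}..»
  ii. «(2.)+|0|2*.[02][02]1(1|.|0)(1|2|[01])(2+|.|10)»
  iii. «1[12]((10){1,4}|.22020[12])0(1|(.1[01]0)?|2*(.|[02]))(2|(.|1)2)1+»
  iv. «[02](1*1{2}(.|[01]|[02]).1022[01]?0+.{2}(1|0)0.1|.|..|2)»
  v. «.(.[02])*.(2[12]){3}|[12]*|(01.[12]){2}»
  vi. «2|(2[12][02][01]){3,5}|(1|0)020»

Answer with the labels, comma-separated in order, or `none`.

ii

i → no match
ii → match
iii → no match — must start with `1`
iv → no match
v → no match
vi → no match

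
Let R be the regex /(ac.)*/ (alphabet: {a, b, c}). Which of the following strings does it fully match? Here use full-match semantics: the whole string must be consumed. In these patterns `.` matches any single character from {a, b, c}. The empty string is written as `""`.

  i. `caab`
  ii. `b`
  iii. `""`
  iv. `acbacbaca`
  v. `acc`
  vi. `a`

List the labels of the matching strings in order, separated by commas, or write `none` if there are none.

iii, iv, v

i → no match
ii → no match
iii → match
iv → match
v → match
vi → no match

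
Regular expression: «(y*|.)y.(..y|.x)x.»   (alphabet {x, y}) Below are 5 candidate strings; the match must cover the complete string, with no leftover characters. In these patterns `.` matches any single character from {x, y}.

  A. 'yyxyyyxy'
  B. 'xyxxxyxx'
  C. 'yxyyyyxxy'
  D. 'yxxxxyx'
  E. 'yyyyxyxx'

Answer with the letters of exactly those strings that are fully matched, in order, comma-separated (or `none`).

A, B, E

A → match
B → match
C → no match
D → no match
E → match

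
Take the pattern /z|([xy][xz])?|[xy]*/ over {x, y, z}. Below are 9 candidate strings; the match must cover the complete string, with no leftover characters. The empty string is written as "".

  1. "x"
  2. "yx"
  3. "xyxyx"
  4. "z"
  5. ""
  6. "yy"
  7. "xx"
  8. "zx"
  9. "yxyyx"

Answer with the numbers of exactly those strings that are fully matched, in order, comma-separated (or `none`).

1, 2, 3, 4, 5, 6, 7, 9

1 → match
2 → match
3 → match
4 → match
5 → match
6 → match
7 → match
8 → no match
9 → match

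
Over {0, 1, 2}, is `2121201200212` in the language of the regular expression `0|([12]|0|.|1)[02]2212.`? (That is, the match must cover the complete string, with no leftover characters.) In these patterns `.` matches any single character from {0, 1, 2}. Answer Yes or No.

No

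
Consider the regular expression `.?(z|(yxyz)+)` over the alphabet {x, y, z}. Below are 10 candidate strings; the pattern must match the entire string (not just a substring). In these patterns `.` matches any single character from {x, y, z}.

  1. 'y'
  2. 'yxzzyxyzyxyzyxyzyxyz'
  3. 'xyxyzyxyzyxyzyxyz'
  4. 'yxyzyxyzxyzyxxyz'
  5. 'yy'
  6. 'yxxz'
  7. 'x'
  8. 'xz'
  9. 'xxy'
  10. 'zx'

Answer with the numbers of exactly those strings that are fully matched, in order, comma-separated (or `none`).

3, 8

1 → no match
2 → no match
3 → match
4 → no match
5 → no match
6 → no match
7 → no match
8 → match
9 → no match
10 → no match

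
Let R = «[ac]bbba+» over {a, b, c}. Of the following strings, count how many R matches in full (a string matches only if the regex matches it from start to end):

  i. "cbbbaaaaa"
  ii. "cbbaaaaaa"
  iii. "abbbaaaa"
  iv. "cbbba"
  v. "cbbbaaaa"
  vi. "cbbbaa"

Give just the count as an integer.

i. "cbbbaaaaa" → match
ii. "cbbaaaaaa" → no match
iii. "abbbaaaa" → match
iv. "cbbba" → match
v. "cbbbaaaa" → match
vi. "cbbbaa" → match
Total matched: 5

5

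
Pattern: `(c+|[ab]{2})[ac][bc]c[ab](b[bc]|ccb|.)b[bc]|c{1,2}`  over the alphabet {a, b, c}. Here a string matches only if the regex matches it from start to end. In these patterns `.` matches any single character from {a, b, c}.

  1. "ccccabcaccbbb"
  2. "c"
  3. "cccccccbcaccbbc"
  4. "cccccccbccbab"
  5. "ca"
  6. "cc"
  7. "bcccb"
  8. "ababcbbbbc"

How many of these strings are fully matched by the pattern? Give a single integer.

5

1 → match
2. "c" → match
3 → match
4 → no match
5. "ca" → no match
6. "cc" → match
7. "bcccb" → no match
8. "ababcbbbbc" → match
Total matched: 5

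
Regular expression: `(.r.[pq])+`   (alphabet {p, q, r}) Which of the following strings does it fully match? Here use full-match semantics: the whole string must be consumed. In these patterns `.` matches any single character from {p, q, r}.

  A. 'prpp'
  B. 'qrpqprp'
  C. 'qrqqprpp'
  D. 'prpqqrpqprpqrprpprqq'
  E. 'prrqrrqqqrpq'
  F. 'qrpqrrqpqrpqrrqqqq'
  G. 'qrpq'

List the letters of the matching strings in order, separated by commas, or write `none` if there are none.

A, C, E, G

A → match
B → no match
C → match
D → no match
E → match
F → no match
G → match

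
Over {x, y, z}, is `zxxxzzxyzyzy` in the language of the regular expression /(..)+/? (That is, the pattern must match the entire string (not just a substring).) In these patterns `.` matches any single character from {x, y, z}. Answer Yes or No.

Yes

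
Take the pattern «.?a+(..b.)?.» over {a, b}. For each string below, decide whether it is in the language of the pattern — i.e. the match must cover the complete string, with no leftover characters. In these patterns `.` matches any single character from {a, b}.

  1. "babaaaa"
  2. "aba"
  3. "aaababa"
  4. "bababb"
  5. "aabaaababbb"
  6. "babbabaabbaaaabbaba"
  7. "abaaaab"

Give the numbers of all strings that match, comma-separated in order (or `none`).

none

1 → no match
2 → no match
3 → no match
4 → no match
5 → no match
6 → no match
7 → no match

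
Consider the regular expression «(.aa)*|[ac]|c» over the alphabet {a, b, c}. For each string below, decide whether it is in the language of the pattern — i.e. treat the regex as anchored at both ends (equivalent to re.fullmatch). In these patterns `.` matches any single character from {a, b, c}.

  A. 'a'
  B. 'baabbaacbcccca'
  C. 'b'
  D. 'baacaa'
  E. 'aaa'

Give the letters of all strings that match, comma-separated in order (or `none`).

A → match
B → no match
C → no match
D → match
E → match

A, D, E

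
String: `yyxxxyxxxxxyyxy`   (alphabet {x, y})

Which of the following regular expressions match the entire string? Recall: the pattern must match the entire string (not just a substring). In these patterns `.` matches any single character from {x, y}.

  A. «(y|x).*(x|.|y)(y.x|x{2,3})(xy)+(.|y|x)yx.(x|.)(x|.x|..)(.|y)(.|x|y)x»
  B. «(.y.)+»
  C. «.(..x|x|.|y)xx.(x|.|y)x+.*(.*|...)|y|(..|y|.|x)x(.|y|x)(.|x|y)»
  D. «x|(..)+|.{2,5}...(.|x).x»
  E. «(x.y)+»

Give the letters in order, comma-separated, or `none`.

A → no match — must end with `x`
B → no match
C → match
D → no match
E → no match — must start with `x`

C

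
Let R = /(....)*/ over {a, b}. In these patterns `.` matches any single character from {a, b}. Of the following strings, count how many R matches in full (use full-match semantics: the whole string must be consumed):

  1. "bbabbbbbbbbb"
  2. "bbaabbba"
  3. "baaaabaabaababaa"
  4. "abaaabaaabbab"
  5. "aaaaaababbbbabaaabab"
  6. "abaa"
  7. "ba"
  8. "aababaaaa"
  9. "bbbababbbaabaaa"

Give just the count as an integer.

1 → match
2 → match
3 → match
4 → no match
5 → match
6 → match
7 → no match
8 → no match
9 → no match
Total matched: 5

5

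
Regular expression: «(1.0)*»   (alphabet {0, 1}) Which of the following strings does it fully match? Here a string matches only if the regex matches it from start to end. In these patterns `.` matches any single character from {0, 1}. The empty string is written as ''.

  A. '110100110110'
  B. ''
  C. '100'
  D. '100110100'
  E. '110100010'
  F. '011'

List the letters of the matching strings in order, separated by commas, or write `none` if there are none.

A, B, C, D

A → match
B → match
C → match
D → match
E → no match
F → no match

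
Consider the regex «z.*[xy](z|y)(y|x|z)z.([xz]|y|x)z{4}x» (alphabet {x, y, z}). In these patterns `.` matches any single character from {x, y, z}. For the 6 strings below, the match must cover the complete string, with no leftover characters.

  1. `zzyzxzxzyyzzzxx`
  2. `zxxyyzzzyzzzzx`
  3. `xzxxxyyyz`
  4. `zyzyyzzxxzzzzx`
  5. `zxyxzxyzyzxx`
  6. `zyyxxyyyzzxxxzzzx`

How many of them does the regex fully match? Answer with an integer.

2

1 → no match — must end with `zx`
2 → match
3. `xzxxxyyyz` → no match — must start with `z`
4 → match
5. `zxyxzxyzyzxx` → no match — must end with `zx`
6 → no match
Total matched: 2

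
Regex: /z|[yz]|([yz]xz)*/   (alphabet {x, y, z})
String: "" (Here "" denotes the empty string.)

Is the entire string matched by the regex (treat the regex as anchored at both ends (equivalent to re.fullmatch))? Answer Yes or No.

Yes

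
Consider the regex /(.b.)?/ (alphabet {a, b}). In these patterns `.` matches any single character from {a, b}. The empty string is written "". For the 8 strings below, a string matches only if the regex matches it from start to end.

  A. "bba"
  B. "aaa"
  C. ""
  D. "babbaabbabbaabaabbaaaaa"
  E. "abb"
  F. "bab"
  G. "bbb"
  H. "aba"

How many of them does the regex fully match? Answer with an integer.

A → match
B → no match
C → match
D → no match
E → match
F → no match
G → match
H → match
Total matched: 5

5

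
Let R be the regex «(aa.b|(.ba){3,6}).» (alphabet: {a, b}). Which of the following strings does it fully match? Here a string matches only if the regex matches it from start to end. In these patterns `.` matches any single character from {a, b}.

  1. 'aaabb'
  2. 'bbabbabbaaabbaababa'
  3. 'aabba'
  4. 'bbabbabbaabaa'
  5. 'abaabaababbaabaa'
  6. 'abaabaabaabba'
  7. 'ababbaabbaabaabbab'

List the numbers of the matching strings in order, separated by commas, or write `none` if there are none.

1. 'aaabb' → match
2 → no match
3. 'aabba' → match
4 → match
5 → match
6 → no match
7 → no match

1, 3, 4, 5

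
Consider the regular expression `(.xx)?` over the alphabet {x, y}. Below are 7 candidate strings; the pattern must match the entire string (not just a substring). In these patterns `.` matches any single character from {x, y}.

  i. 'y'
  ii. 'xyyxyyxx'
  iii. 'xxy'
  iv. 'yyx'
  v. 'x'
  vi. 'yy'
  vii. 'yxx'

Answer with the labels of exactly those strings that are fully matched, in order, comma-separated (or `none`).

vii

i → no match
ii → no match
iii → no match
iv → no match
v → no match
vi → no match
vii → match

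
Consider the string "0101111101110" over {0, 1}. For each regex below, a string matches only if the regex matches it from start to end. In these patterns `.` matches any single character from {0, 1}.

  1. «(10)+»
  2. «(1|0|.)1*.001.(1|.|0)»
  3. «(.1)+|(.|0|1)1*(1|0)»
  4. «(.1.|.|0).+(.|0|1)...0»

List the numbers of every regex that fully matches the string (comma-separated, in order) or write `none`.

4

1 → no match — must start with "10"
2 → no match
3 → no match
4 → match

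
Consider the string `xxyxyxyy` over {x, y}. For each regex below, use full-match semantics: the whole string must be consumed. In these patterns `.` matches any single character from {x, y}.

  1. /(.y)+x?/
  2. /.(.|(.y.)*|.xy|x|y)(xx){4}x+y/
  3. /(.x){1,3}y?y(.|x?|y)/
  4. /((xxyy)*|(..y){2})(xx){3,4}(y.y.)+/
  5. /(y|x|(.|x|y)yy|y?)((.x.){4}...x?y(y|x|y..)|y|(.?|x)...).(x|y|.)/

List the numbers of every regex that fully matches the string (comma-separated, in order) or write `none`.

3

1 → no match
2 → no match — must end with `xy`
3 → match
4 → no match
5 → no match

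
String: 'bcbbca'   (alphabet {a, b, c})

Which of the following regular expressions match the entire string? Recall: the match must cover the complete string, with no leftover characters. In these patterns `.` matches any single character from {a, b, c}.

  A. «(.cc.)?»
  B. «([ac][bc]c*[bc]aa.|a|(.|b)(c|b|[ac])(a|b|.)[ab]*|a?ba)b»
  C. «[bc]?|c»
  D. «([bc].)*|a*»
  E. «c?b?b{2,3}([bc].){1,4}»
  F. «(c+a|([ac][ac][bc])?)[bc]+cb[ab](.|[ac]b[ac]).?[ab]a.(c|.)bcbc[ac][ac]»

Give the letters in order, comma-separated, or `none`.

D

A → no match
B → no match — must end with 'b'
C → no match
D → match
E → no match
F → no match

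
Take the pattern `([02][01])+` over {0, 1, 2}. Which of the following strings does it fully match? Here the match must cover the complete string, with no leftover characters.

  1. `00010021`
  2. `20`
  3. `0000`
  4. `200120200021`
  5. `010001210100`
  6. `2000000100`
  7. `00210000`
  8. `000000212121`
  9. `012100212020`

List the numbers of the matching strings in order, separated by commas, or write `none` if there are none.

1 → match
2 → match
3 → match
4 → match
5 → match
6 → match
7 → match
8 → match
9 → match

1, 2, 3, 4, 5, 6, 7, 8, 9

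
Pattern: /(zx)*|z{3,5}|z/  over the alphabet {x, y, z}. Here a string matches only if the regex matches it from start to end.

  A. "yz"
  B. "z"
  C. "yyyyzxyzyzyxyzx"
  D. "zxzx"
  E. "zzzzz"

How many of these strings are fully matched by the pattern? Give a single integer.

3

A → no match
B → match
C → no match
D → match
E → match
Total matched: 3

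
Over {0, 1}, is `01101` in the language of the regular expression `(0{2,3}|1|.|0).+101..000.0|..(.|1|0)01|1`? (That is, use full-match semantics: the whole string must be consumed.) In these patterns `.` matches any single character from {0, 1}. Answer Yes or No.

Yes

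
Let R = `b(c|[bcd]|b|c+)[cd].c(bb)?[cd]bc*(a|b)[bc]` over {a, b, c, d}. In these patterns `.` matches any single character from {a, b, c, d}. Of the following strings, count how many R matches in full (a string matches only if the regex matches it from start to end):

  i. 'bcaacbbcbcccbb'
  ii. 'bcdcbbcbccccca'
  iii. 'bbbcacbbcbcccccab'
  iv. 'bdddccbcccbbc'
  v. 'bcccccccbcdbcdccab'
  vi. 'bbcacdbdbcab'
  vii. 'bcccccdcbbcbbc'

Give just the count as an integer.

i → no match
ii → no match
iii → no match
iv → no match
v → no match
vi → no match
vii → match
Total matched: 1

1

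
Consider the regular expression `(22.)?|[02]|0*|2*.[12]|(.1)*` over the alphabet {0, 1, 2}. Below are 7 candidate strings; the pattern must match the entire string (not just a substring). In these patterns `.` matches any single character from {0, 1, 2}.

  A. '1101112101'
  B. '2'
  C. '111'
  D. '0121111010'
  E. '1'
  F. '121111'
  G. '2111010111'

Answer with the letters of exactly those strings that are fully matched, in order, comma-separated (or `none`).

A, B, G

A → match
B → match
C → no match
D → no match
E → no match
F → no match
G → match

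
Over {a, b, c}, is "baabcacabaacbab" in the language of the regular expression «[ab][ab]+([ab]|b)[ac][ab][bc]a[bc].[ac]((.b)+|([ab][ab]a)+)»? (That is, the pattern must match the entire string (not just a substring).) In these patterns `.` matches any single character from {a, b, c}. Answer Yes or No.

Yes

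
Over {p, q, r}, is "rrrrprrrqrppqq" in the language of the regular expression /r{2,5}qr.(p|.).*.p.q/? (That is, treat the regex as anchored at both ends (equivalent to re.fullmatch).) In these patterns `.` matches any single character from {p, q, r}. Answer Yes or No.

No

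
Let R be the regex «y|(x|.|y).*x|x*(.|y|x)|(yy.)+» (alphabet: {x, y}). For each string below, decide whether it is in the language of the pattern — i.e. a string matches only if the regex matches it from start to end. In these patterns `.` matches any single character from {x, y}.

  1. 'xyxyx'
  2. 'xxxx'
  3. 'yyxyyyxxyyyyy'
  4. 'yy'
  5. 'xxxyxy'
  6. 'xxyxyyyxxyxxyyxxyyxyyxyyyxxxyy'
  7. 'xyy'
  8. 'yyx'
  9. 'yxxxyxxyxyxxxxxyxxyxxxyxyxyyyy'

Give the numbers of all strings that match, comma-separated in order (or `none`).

1. 'xyxyx' → match
2. 'xxxx' → match
3 → no match
4. 'yy' → no match
5. 'xxxyxy' → no match
6 → no match
7. 'xyy' → no match
8. 'yyx' → match
9 → no match

1, 2, 8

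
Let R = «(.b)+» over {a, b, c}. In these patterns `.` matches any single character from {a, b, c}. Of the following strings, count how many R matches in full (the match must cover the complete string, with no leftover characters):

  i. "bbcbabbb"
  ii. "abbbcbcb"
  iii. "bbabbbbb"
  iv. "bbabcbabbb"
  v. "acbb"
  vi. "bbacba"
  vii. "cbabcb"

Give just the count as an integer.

5

i → match
ii → match
iii → match
iv → match
v → no match
vi → no match — must end with "b"
vii → match
Total matched: 5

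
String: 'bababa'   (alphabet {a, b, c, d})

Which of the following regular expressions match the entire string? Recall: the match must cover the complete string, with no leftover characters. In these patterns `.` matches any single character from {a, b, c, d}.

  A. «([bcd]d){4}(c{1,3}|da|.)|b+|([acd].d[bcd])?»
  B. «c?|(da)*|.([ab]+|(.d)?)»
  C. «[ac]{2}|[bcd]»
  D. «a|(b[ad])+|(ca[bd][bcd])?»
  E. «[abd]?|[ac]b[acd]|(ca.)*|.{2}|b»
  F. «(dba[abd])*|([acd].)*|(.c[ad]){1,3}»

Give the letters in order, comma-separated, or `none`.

B, D

A → no match
B → match
C → no match
D → match
E → no match
F → no match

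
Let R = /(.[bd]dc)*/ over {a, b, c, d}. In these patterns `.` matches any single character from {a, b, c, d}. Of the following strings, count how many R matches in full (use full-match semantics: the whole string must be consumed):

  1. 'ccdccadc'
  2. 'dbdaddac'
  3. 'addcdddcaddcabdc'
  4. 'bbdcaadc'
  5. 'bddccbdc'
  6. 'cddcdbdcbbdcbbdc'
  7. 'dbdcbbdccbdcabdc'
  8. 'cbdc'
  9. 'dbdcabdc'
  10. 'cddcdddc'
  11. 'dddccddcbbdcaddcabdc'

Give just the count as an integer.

8

1 → no match
2 → no match
3 → match
4 → no match
5 → match
6 → match
7 → match
8 → match
9 → match
10 → match
11 → match
Total matched: 8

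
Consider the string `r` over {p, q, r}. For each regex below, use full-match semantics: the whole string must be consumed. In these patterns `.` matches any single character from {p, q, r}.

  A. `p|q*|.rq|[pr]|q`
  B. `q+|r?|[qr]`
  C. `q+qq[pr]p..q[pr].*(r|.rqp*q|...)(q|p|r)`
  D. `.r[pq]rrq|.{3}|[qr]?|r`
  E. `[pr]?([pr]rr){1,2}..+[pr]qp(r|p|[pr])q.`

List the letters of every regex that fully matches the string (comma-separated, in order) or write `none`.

A, B, D

A → match
B → match
C → no match — must start with `q`
D → match
E → no match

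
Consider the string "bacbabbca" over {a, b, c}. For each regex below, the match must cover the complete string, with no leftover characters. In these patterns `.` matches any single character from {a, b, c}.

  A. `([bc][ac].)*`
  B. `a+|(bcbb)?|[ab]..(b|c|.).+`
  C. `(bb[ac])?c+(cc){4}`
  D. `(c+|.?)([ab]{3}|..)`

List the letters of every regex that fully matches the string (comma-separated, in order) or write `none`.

A, B

A → match
B → match
C → no match — must end with "cc"
D → no match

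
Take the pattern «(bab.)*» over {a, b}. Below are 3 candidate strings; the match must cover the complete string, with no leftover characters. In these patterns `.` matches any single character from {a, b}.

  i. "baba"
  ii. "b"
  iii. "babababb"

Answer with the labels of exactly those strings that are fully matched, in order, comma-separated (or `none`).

i → match
ii → no match
iii → match

i, iii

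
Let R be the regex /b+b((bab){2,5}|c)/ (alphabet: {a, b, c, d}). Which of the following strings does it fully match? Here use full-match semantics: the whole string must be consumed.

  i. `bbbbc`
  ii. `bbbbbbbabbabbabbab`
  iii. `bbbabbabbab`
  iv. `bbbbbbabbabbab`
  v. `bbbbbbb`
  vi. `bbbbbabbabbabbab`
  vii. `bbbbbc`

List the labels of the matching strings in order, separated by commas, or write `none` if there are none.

i → match
ii → match
iii → match
iv → match
v → no match
vi → match
vii → match

i, ii, iii, iv, vi, vii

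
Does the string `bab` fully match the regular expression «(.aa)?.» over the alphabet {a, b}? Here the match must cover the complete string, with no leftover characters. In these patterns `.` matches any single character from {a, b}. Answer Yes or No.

No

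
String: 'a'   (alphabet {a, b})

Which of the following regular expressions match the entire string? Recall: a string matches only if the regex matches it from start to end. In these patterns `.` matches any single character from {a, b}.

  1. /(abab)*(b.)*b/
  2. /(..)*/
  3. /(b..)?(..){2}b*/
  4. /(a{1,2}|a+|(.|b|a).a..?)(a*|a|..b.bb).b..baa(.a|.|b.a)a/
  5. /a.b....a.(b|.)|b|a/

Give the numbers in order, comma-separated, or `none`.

5

1 → no match — must end with 'b'
2 → no match
3 → no match
4 → no match
5 → match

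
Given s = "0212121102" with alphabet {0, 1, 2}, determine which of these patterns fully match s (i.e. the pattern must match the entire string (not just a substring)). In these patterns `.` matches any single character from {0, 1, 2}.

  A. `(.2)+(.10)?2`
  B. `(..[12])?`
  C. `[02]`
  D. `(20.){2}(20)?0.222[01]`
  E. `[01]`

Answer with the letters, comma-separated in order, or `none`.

A

A → match
B → no match
C → no match
D → no match — must start with "20"
E → no match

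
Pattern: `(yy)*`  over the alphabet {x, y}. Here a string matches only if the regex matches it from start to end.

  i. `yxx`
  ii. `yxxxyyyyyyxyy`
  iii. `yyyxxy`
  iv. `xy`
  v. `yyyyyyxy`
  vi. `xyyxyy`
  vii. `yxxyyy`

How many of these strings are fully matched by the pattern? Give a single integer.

0

i → no match
ii → no match
iii → no match
iv → no match
v → no match
vi → no match
vii → no match
Total matched: 0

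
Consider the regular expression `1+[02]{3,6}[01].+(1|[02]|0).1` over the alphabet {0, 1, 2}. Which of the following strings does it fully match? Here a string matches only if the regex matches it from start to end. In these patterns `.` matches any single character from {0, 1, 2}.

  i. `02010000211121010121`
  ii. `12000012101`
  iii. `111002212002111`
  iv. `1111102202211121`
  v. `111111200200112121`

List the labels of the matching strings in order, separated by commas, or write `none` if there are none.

ii, iii, iv, v

i → no match — must start with `1`
ii → match
iii → match
iv → match
v → match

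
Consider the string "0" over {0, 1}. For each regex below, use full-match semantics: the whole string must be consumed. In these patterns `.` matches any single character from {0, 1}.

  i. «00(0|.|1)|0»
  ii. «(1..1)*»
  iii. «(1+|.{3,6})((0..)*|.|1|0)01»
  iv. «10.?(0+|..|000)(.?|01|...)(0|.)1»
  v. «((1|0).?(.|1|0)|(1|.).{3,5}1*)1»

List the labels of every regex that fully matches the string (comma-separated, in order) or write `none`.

i

i → match
ii → no match
iii → no match — must end with "01"
iv → no match — must start with "10"
v → no match — must end with "1"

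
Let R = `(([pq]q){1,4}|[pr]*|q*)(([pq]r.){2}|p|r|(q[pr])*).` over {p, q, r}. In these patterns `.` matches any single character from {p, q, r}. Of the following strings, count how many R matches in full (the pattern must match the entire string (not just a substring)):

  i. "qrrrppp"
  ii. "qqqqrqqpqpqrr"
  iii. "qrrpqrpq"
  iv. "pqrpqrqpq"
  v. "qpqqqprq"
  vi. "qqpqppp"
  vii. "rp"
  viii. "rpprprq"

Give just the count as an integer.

i. "qrrrppp" → no match
ii → no match
iii. "qrrpqrpq" → no match
iv. "pqrpqrqpq" → no match
v. "qpqqqprq" → no match
vi. "qqpqppp" → no match
vii. "rp" → match
viii. "rpprprq" → match
Total matched: 2

2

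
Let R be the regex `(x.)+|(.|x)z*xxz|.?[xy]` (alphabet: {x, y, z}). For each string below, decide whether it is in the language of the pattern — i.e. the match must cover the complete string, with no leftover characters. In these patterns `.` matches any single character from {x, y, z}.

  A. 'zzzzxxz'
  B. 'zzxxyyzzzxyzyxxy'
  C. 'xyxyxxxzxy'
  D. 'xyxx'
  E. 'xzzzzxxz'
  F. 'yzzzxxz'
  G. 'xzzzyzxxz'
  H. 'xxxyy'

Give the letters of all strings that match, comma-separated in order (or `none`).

A → match
B → no match
C → match
D → match
E → match
F → match
G → no match
H → no match

A, C, D, E, F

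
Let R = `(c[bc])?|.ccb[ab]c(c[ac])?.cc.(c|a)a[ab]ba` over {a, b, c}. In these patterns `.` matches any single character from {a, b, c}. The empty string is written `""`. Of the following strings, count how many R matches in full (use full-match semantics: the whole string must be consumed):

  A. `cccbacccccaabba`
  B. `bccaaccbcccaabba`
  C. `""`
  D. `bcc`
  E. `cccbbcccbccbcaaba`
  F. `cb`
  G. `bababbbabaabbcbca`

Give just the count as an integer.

A → match
B → no match
C. `""` → match
D. `bcc` → no match
E → match
F. `cb` → match
G → no match
Total matched: 4

4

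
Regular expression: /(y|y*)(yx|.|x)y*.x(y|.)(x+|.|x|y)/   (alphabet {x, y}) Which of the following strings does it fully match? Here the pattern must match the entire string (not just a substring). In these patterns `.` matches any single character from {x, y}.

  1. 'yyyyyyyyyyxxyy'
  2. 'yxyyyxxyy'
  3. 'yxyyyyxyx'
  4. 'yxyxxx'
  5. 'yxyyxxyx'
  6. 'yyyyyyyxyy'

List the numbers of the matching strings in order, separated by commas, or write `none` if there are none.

1, 2, 3, 4, 5, 6

1 → match
2 → match
3 → match
4 → match
5 → match
6 → match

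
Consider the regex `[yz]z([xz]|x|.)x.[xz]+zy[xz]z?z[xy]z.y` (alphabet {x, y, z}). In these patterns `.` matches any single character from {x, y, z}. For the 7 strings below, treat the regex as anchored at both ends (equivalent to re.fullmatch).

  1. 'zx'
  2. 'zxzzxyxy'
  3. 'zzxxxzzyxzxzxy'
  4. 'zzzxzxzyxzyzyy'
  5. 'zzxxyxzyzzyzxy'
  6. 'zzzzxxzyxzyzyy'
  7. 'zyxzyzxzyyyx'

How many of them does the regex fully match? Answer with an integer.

1. 'zx' → no match — must end with 'y'
2. 'zxzzxyxy' → no match
3 → match
4 → match
5 → match
6 → no match
7. 'zyxzyzxzyyyx' → no match — must end with 'y'
Total matched: 3

3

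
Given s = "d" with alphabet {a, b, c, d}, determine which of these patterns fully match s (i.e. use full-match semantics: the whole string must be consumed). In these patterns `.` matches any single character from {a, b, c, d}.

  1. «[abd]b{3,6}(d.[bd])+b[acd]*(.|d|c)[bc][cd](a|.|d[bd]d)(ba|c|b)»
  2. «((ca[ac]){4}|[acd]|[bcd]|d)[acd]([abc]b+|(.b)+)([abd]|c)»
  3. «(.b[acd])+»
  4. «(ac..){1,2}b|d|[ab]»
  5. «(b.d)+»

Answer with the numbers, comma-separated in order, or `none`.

1 → no match
2 → no match
3 → no match
4 → match
5 → no match — must start with "b"

4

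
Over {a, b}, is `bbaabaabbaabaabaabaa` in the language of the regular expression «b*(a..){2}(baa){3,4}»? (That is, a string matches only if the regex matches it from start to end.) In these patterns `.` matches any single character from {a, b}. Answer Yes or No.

Yes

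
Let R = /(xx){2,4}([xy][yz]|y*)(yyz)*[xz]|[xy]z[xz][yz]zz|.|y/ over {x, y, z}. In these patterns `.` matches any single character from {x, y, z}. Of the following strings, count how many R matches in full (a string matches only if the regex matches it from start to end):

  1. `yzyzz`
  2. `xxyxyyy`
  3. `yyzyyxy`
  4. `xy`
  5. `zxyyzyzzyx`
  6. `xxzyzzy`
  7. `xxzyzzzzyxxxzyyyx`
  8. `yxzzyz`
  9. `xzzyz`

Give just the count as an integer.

1 → no match
2 → no match
3 → no match
4 → no match
5 → no match
6 → no match
7 → no match
8 → no match
9 → no match
Total matched: 0

0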